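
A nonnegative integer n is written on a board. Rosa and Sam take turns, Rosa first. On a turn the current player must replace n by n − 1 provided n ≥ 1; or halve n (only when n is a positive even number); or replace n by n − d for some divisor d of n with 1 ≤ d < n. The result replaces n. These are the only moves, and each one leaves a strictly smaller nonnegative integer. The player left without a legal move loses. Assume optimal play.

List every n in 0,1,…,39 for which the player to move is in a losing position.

0, 2, 5, 7, 9, 11, 13, 15, 17, 19, 21, 23, 25, 27, 29, 31, 33, 35, 37, 39

Build the W/L table. Terminal = L. A non-terminal position is W if it has a move to some L; otherwise it is L.
n=0: no move → L
n=1: reaches L-position 0 → W
n=2: only reaches 1(W), which is W → L
n=3: reaches L-position 2 → W
n=4: reaches L-position 2 → W
n=5: only reaches 4(W), which is W → L
n=6: reaches L-position 5 → W
n=7: only reaches 6(W), which is W → L
n=8: reaches L-position 7 → W
n=9: only reaches 6(W), 8(W), all W → L
n=10: reaches L-position 5 → W
n=11: only reaches 10(W), which is W → L
n=12: reaches L-position 9 → W
n=13: only reaches 12(W), which is W → L
n=14: reaches L-position 7 → W
n=15: only reaches 10(W), 12(W), 14(W), all W → L
n=16: reaches L-position 15 → W
n=17: only reaches 16(W), which is W → L
n=18: reaches L-position 9 → W
n=19: only reaches 18(W), which is W → L
n=20: reaches L-position 15 → W
n=21: only reaches 14(W), 18(W), 20(W), all W → L
n=22: reaches L-position 11 → W
n=23: only reaches 22(W), which is W → L
n=24: reaches L-position 21 → W
n=25: only reaches 20(W), 24(W), all W → L
n=26: reaches L-position 13 → W
n=27: only reaches 18(W), 24(W), 26(W), all W → L
n=28: reaches L-position 21 → W
n=29: only reaches 28(W), which is W → L
n=30: reaches L-position 15 → W
n=31: only reaches 30(W), which is W → L
n=32: reaches L-position 31 → W
n=33: only reaches 22(W), 30(W), 32(W), all W → L
n=34: reaches L-position 17 → W
n=35: only reaches 28(W), 30(W), 34(W), all W → L
n=36: reaches L-position 27 → W
n=37: only reaches 36(W), which is W → L
n=38: reaches L-position 19 → W
n=39: only reaches 26(W), 36(W), 38(W), all W → L
Reading off the rows marked L gives the requested list; there are 20 such values of n.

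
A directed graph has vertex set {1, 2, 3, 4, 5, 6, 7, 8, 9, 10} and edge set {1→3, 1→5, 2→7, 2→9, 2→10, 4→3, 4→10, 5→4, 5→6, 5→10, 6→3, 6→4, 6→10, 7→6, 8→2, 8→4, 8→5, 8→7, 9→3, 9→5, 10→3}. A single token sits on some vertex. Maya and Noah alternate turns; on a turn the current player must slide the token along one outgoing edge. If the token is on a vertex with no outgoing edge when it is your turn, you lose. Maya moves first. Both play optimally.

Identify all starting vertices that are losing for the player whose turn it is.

Classify positions by backward induction: terminal positions (no move available) are L. From any other position, the mover wins iff some move reaches an L.
Every edge goes from a vertex to one that appears earlier in the order 3, 10, 4, 6, 5, 9, 1, 7, 2, 8, so processing vertices in that order labels each vertex after all of its successors.
3: no outgoing edge → L
10: can move to 3, which is L ⇒ W
4: can move to 3, which is L ⇒ W
6: can move to 3, which is L ⇒ W
5: moves to 6(W), 4(W), 10(W); every one is W ⇒ L
9: can move to 5, which is L ⇒ W
1: can move to 5, which is L ⇒ W
7: the only move is to 6(W), a W ⇒ L
2: can move to 7, which is L ⇒ W
8: can move to 7, which is L ⇒ W
The losing starting vertices are exactly the entries labelled L in this table (3 of them).

3, 5, 7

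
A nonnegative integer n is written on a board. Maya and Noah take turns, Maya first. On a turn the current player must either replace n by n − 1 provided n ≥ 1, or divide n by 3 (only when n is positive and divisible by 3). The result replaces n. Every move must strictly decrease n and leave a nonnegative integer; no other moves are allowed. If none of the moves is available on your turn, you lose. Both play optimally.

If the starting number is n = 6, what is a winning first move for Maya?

Move to 2.

Build the W/L table. Terminal = L. A non-terminal position is W if it has a move to some L; otherwise it is L.
n=0: no move → L
n=1: →0(L), so W
n=2: →1(W) only, which is W, so L
n=3: →2(L), so W
n=4: →3(W) only, which is W, so L
n=5: →4(L), so W
n=6: →2(L), so W
From 6, the L positions reachable in one move are: 2.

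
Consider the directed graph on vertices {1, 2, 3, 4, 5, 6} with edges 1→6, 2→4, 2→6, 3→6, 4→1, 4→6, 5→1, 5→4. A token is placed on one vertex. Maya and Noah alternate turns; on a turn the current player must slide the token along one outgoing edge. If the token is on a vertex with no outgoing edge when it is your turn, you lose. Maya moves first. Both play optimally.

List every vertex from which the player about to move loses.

Use the standard recursion: the mover loses at a terminal position; elsewhere, the mover wins exactly when some move hands the opponent an L position.
Every edge goes from a vertex to one that appears earlier in the order 6, 1, 4, 3, 2, 5, so processing vertices in that order labels each vertex after all of its successors.
6: no outgoing edge → L
1: can move to 6, which is L ⇒ W
4: can move to 6, which is L ⇒ W
3: can move to 6, which is L ⇒ W
2: can move to 6, which is L ⇒ W
5: moves to 4(W), 1(W); every one is W ⇒ L
Reading off the rows marked L gives the requested list; there are 2 such vertices.

5, 6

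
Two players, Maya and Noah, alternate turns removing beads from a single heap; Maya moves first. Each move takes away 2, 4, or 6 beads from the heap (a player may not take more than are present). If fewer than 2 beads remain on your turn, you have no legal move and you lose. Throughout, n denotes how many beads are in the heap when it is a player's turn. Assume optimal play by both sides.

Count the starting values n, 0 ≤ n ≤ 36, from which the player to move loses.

Label each position W (a win for the player to move) or L (a loss). A position with no legal move is L; any other position is W exactly when some move reaches an L, and L when every move reaches a W.
n=0: no move → L
n=1: no move → L
n=2: W (go to 0, an L position)
n=3: W (go to 1, an L position)
n=4: W (go to 0, an L position)
n=5: W (go to 1, an L position)
n=6: W (go to 0, an L position)
n=7: W (go to 1, an L position)
n=8: L (options 6(W), 4(W), 2(W) are all W)
n=9: L (options 7(W), 5(W), 3(W) are all W)
n=10: W (go to 8, an L position)
n=11: W (go to 9, an L position)
n=12: W (go to 8, an L position)
n=13: W (go to 9, an L position)
n=14: W (go to 8, an L position)
n=15: W (go to 9, an L position)
n=16: L (options 14(W), 12(W), 10(W) are all W)
n=17: L (options 15(W), 13(W), 11(W) are all W)
n=18: W (go to 16, an L position)
n=19: W (go to 17, an L position)
n=20: W (go to 16, an L position)
n=21: W (go to 17, an L position)
n=22: W (go to 16, an L position)
n=23: W (go to 17, an L position)
n=24: L (options 22(W), 20(W), 18(W) are all W)
n=25: L (options 23(W), 21(W), 19(W) are all W)
n=26: W (go to 24, an L position)
n=27: W (go to 25, an L position)
n=28: W (go to 24, an L position)
n=29: W (go to 25, an L position)
n=30: W (go to 24, an L position)
n=31: W (go to 25, an L position)
n=32: L (options 30(W), 28(W), 26(W) are all W)
n=33: L (options 31(W), 29(W), 27(W) are all W)
n=34: W (go to 32, an L position)
n=35: W (go to 33, an L position)
n=36: W (go to 32, an L position)
L entries with 0 ≤ n ≤ 36: n = 0, 1, 8, 9, 16, 17, 24, 25, 32, 33; that makes 10.

10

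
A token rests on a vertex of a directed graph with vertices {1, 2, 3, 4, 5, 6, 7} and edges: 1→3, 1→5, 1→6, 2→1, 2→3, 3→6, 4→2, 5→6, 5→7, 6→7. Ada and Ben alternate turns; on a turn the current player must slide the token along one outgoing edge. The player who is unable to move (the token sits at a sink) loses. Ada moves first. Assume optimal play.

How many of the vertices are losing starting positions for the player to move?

3

Classify positions by backward induction: terminal positions (no move available) are L. From any other position, the mover wins iff some move reaches an L.
Every edge goes from a vertex to one that appears earlier in the order 7, 6, 3, 5, 1, 2, 4, so processing vertices in that order labels each vertex after all of its successors.
7: no outgoing edge → L
6: →7(L), so W
3: →6(W) only, which is W, so L
5: →7(L), so W
1: →3(L), so W
2: →3(L), so W
4: →2(W) only, which is W, so L
The L vertices are 3, 4, 7; that is 3 in all.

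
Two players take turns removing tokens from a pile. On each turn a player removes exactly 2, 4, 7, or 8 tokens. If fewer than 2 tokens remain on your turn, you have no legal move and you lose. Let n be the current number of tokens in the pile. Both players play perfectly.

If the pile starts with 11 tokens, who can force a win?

Label each position W (a win for the player to move) or L (a loss). A position with no legal move is L; any other position is W exactly when some move reaches an L, and L when every move reaches a W.
n=0: no move → L
n=1: no move → L
n=2: can move to 0, which is L ⇒ W
n=3: can move to 1, which is L ⇒ W
n=4: can move to 0, which is L ⇒ W
n=5: can move to 1, which is L ⇒ W
n=6: moves to 4(W), 2(W); every one is W ⇒ L
n=7: can move to 0, which is L ⇒ W
n=8: can move to 6, which is L ⇒ W
n=9: can move to 1, which is L ⇒ W
n=10: can move to 6, which is L ⇒ W
n=11: moves to 9(W), 7(W), 4(W), 3(W); every one is W ⇒ L
Every move from 11 reaches a W position, so the mover loses.

The second player wins.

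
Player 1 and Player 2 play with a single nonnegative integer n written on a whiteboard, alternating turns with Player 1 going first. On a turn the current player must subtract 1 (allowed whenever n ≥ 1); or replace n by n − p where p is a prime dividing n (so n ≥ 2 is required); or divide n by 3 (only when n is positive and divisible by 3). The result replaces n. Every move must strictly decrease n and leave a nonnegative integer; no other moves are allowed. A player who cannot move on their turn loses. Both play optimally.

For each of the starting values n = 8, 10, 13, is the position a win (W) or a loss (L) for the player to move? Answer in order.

8: L, 10: W, 13: W

Positions with no move are L. A position that does have a move is losing for the player to move precisely when every available move leads to a winning position for the opponent. Fill in the labels:
n=0: no move → L
n=1: →0(L), so W
n=2: →0(L), so W
n=3: →0(L), so W
n=4: →2(W), 3(W) — all W, so L
n=5: →0(L), so W
n=6: →4(L), so W
n=7: →0(L), so W
n=8: →6(W), 7(W) — all W, so L
n=9: →8(L), so W
n=10: →8(L), so W
n=11: →0(L), so W
n=12: →4(L), so W
n=13: →0(L), so W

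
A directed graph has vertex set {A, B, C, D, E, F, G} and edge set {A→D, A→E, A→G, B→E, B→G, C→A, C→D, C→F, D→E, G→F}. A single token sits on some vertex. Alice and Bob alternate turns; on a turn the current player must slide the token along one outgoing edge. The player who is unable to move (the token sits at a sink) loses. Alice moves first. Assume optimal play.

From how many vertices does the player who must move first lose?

Work bottom-up. With no move the player to move loses. Otherwise the position is W if at least one move leads to an L position for the opponent, and L if every move leads to a W.
Every edge goes from a vertex to one that appears earlier in the order F, E, D, G, A, C, B, so processing vertices in that order labels each vertex after all of its successors.
F: no outgoing edge → L
E: no outgoing edge → L
D: reaches L-position E → W
G: reaches L-position F → W
A: reaches L-position E → W
C: reaches L-position F → W
B: reaches L-position E → W
The L vertices are E, F; that is 2 in all.

2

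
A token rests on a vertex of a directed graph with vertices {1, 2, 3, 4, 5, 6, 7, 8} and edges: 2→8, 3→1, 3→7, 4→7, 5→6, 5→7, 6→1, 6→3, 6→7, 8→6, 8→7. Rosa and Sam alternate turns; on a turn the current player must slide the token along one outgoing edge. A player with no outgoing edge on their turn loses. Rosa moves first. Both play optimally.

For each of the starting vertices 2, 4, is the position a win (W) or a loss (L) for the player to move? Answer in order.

2: L, 4: W

Use the standard recursion: the mover loses at a terminal position; elsewhere, the mover wins exactly when some move hands the opponent an L position.
Every edge goes from a vertex to one that appears earlier in the order 7, 1, 3, 4, 6, 8, 2, 5, so processing vertices in that order labels each vertex after all of its successors.
7: no outgoing edge → L
1: no outgoing edge → L
3: can move to 1, which is L ⇒ W
4: can move to 7, which is L ⇒ W
6: can move to 1, which is L ⇒ W
8: can move to 7, which is L ⇒ W
2: the only move is to 8(W), a W ⇒ L
5: can move to 7, which is L ⇒ W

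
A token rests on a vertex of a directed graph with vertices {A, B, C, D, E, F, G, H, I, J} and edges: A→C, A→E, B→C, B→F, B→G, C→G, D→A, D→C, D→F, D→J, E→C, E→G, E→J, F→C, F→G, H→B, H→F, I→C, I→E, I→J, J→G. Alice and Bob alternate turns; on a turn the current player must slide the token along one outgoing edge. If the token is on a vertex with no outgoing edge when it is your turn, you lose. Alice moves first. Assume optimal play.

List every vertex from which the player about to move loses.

Work bottom-up. With no move the player to move loses. Otherwise the position is W if at least one move leads to an L position for the opponent, and L if every move leads to a W.
Every edge goes from a vertex to one that appears earlier in the order G, C, J, E, F, B, A, D, I, H, so processing vertices in that order labels each vertex after all of its successors.
G: no outgoing edge → L
C: can move to G, which is L ⇒ W
J: can move to G, which is L ⇒ W
E: can move to G, which is L ⇒ W
F: can move to G, which is L ⇒ W
B: can move to G, which is L ⇒ W
A: moves to E(W), C(W); every one is W ⇒ L
D: can move to A, which is L ⇒ W
I: moves to E(W), J(W), C(W); every one is W ⇒ L
H: moves to B(W), F(W); every one is W ⇒ L
The losing starting vertices are exactly the entries labelled L in this table (4 of them).

A, G, H, I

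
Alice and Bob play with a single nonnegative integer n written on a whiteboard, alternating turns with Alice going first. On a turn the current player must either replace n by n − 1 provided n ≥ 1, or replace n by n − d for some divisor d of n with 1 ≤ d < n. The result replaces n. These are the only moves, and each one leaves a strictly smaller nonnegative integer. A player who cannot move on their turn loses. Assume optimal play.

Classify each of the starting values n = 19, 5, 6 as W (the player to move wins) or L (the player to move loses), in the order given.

19: L, 5: L, 6: W

Work bottom-up. With no move the player to move loses. Otherwise the position is W if at least one move leads to an L position for the opponent, and L if every move leads to a W.
n=0: no move → L
n=1: reaches L-position 0 → W
n=2: only reaches 1(W), which is W → L
n=3: reaches L-position 2 → W
n=4: reaches L-position 2 → W
n=5: only reaches 4(W), which is W → L
n=6: reaches L-position 5 → W
n=7: only reaches 6(W), which is W → L
n=8: reaches L-position 7 → W
n=9: only reaches 6(W), 8(W), all W → L
n=10: reaches L-position 5 → W
n=11: only reaches 10(W), which is W → L
n=12: reaches L-position 9 → W
n=13: only reaches 12(W), which is W → L
n=14: reaches L-position 7 → W
n=15: only reaches 10(W), 12(W), 14(W), all W → L
n=16: reaches L-position 15 → W
n=17: only reaches 16(W), which is W → L
n=18: reaches L-position 9 → W
n=19: only reaches 18(W), which is W → L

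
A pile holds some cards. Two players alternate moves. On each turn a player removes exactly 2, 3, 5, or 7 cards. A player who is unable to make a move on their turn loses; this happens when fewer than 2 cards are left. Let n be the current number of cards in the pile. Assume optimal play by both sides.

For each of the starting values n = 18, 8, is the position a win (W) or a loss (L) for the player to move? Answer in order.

Build the W/L table. Terminal = L. A non-terminal position is W if it has a move to some L; otherwise it is L.
n=0: no move → L
n=1: no move → L
n=2: →0(L), so W
n=3: →1(L), so W
n=4: →1(L), so W
n=5: →0(L), so W
n=6: →1(L), so W
n=7: →0(L), so W
n=8: →1(L), so W
n=9: →7(W), 6(W), 4(W), 2(W) — all W, so L
n=10: →8(W), 7(W), 5(W), 3(W) — all W, so L
n=11: →9(L), so W
n=12: →10(L), so W
n=13: →10(L), so W
n=14: →9(L), so W
n=15: →10(L), so W
n=16: →9(L), so W
n=17: →10(L), so W
n=18: →16(W), 15(W), 13(W), 11(W) — all W, so L

18: L, 8: W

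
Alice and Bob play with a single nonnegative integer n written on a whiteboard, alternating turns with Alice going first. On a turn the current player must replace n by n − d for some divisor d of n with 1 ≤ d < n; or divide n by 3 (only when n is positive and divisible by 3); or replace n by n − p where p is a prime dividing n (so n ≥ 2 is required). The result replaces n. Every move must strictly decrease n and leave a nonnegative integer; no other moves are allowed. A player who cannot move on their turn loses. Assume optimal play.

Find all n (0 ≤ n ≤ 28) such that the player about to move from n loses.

Compute win/loss labels from the base case upward. A position with no move is L. Any other position is W if it can reach an L in one move, else L.
n=0: no move → L
n=1: no move → L
n=2: W (go to 0, an L position)
n=3: W (go to 0, an L position)
n=4: L (options 2(W), 3(W) are all W)
n=5: W (go to 0, an L position)
n=6: W (go to 4, an L position)
n=7: W (go to 0, an L position)
n=8: W (go to 4, an L position)
n=9: L (options 3(W), 6(W), 8(W) are all W)
n=10: W (go to 9, an L position)
n=11: W (go to 0, an L position)
n=12: W (go to 4, an L position)
n=13: W (go to 0, an L position)
n=14: L (options 7(W), 12(W), 13(W) are all W)
n=15: W (go to 14, an L position)
n=16: W (go to 14, an L position)
n=17: W (go to 0, an L position)
n=18: W (go to 9, an L position)
n=19: W (go to 0, an L position)
n=20: L (options 10(W), 15(W), 16(W), 18(W), 19(W) are all W)
n=21: W (go to 14, an L position)
n=22: W (go to 20, an L position)
n=23: W (go to 0, an L position)
n=24: W (go to 20, an L position)
n=25: W (go to 20, an L position)
n=26: L (options 13(W), 24(W), 25(W) are all W)
n=27: W (go to 9, an L position)
n=28: W (go to 14, an L position)
Reading off the rows marked L gives the requested list; there are 7 such values of n.

0, 1, 4, 9, 14, 20, 26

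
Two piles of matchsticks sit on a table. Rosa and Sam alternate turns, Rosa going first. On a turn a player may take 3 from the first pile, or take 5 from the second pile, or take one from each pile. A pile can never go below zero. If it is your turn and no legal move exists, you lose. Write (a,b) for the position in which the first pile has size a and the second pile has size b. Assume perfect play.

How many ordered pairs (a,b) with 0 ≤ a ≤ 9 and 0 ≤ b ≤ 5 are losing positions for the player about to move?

26

Use the standard recursion: the mover loses at a terminal position; elsewhere, the mover wins exactly when some move hands the opponent an L position.
Every move lowers a or b (never raises either), so fill the grid row by row in increasing a, and left to right within a row: each cell's successors are then already labelled.
      b=0  b=1  b=2  b=3  b=4  b=5
a=0:    L    L    L    L    L    W
a=1:    L    W    W    W    W    W
a=2:    L    W    L    L    L    W
a=3:    W    W    W    W    W    W
a=4:    W    L    L    L    L    L
a=5:    W    L    W    W    W    W
a=6:    L    L    W    L    L    W
a=7:    L    W    W    W    W    W
a=8:    L    W    L    L    L    W
a=9:    W    W    L    W    W    W
Cells with no legal move (terminal, hence L): (0,0), (0,1), (0,2), (0,3), (0,4), (1,0), (2,0).
The remaining L cells, each justified by listing all of its moves:
(2,2): L (sole option (1,1)(W) is W)
(2,3): L (sole option (1,2)(W) is W)
(2,4): L (sole option (1,3)(W) is W)
(4,1): L (options (1,1)(W), (3,0)(W) are all W)
(4,2): L (options (1,2)(W), (3,1)(W) are all W)
(4,3): L (options (1,3)(W), (3,2)(W) are all W)
(4,4): L (options (1,4)(W), (3,3)(W) are all W)
(4,5): L (options (1,5)(W), (4,0)(W), (3,4)(W) are all W)
(5,1): L (options (2,1)(W), (4,0)(W) are all W)
(6,0): L (sole option (3,0)(W) is W)
(6,1): L (options (3,1)(W), (5,0)(W) are all W)
(6,3): L (options (3,3)(W), (5,2)(W) are all W)
(6,4): L (options (3,4)(W), (5,3)(W) are all W)
(7,0): L (sole option (4,0)(W) is W)
(8,0): L (sole option (5,0)(W) is W)
(8,2): L (options (5,2)(W), (7,1)(W) are all W)
(8,3): L (options (5,3)(W), (7,2)(W) are all W)
(8,4): L (options (5,4)(W), (7,3)(W) are all W)
(9,2): L (options (6,2)(W), (8,1)(W) are all W)
Every other cell has at least one move into one of the L cells above, so it is W.
L cells per row: a=0: 5, a=1: 1, a=2: 4, a=3: 0, a=4: 5, a=5: 1, a=6: 4, a=7: 1, a=8: 4, a=9: 1; total 26.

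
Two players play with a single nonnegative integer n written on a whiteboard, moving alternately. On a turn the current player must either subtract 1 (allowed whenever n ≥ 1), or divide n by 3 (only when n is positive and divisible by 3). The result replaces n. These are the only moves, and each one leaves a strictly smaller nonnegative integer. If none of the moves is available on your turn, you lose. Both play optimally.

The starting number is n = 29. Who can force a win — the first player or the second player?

The first player wins.

Build the W/L table. Terminal = L. A non-terminal position is W if it has a move to some L; otherwise it is L.
n=0: no move → L
n=1: →0(L), so W
n=2: →1(W) only, which is W, so L
n=3: →2(L), so W
n=4: →3(W) only, which is W, so L
n=5: →4(L), so W
n=6: →2(L), so W
n=7: →6(W) only, which is W, so L
n=8: →7(L), so W
n=9: →3(W), 8(W) — all W, so L
n=10: →9(L), so W
n=11: →10(W) only, which is W, so L
n=12: →4(L), so W
n=13: →12(W) only, which is W, so L
n=14: →13(L), so W
n=15: →5(W), 14(W) — all W, so L
n=16: →15(L), so W
n=17: →16(W) only, which is W, so L
n=18: →17(L), so W
n=19: →18(W) only, which is W, so L
n=20: →19(L), so W
n=21: →7(L), so W
n=22: →21(W) only, which is W, so L
n=23: →22(L), so W
n=24: →8(W), 23(W) — all W, so L
n=25: →24(L), so W
n=26: →25(W) only, which is W, so L
n=27: →9(L), so W
n=28: →27(W) only, which is W, so L
n=29: →28(L), so W
The starting position 29 is W: the player to move should move to 28, handing over an L position.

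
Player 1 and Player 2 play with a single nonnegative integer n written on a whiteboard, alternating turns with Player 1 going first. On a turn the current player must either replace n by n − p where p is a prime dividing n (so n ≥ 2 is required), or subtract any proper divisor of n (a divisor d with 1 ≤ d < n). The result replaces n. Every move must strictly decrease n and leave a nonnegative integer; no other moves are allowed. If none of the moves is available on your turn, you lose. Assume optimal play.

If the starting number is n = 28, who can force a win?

Classify positions by backward induction: terminal positions (no move available) are L. From any other position, the mover wins iff some move reaches an L.
n=0: no move → L
n=1: no move → L
n=2: W (go to 0, an L position)
n=3: W (go to 0, an L position)
n=4: L (options 2(W), 3(W) are all W)
n=5: W (go to 0, an L position)
n=6: W (go to 4, an L position)
n=7: W (go to 0, an L position)
n=8: W (go to 4, an L position)
n=9: L (options 6(W), 8(W) are all W)
n=10: W (go to 9, an L position)
n=11: W (go to 0, an L position)
n=12: W (go to 9, an L position)
n=13: W (go to 0, an L position)
n=14: L (options 7(W), 12(W), 13(W) are all W)
n=15: W (go to 14, an L position)
n=16: W (go to 14, an L position)
n=17: W (go to 0, an L position)
n=18: W (go to 9, an L position)
n=19: W (go to 0, an L position)
n=20: L (options 10(W), 15(W), 16(W), 18(W), 19(W) are all W)
n=21: W (go to 14, an L position)
n=22: W (go to 20, an L position)
n=23: W (go to 0, an L position)
n=24: W (go to 20, an L position)
n=25: W (go to 20, an L position)
n=26: L (options 13(W), 24(W), 25(W) are all W)
n=27: W (go to 26, an L position)
n=28: W (go to 14, an L position)
The starting position 28 is W: Player 1 should move to 14, handing over an L position.

Player 1 wins.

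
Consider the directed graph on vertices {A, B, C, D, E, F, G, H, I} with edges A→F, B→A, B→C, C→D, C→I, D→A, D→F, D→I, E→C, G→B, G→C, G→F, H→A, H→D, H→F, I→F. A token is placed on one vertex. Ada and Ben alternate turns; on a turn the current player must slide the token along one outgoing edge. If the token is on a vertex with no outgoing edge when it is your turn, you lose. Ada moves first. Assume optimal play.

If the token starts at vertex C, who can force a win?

Label each position W (a win for the player to move) or L (a loss). A position with no legal move is L; any other position is W exactly when some move reaches an L, and L when every move reaches a W.
Every edge goes from a vertex to one that appears earlier in the order F, I, A, D, H, C, B, G, E, so processing vertices in that order labels each vertex after all of its successors.
F: no outgoing edge → L
I: can move to F, which is L ⇒ W
A: can move to F, which is L ⇒ W
D: can move to F, which is L ⇒ W
H: can move to F, which is L ⇒ W
C: moves to D(W), I(W); every one is W ⇒ L
B: can move to C, which is L ⇒ W
G: can move to C, which is L ⇒ W
E: can move to C, which is L ⇒ W
Every move from C reaches a W position, so the mover loses.

Ben wins.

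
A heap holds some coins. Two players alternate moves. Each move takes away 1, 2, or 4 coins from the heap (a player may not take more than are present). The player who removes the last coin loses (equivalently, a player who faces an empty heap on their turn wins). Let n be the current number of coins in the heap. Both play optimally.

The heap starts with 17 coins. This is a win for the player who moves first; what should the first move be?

Work bottom-up. With no move the player to move wins. Otherwise the position is W if at least one move leads to an L position for the opponent, and L if every move leads to a W.
n=0: no move; the opponent has just taken the last coin and therefore loses → W
n=1: only reaches 0(W), which is W → L
n=2: reaches L-position 1 → W
n=3: reaches L-position 1 → W
n=4: only reaches 3(W), 2(W), 0(W), all W → L
n=5: reaches L-position 4 → W
n=6: reaches L-position 4 → W
n=7: only reaches 6(W), 5(W), 3(W), all W → L
n=8: reaches L-position 7 → W
n=9: reaches L-position 7 → W
n=10: only reaches 9(W), 8(W), 6(W), all W → L
n=11: reaches L-position 10 → W
n=12: reaches L-position 10 → W
n=13: only reaches 12(W), 11(W), 9(W), all W → L
n=14: reaches L-position 13 → W
n=15: reaches L-position 13 → W
n=16: only reaches 15(W), 14(W), 12(W), all W → L
n=17: reaches L-position 16 → W
From 17, the L positions reachable in one move are: 16, 13. Any move reaching one of these is winning.

Remove 1, leaving 16.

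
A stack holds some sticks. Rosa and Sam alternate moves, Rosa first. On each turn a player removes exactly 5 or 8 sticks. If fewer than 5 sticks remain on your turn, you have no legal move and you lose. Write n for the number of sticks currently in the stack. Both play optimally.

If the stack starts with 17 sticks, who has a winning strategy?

Positions with no move are L. A position that does have a move is losing for the player to move precisely when every available move leads to a winning position for the opponent. Fill in the labels:
n=0: no move → L
n=1: no move → L
n=2: no move → L
n=3: no move → L
n=4: no move → L
n=5: can move to 0, which is L ⇒ W
n=6: can move to 1, which is L ⇒ W
n=7: can move to 2, which is L ⇒ W
n=8: can move to 3, which is L ⇒ W
n=9: can move to 4, which is L ⇒ W
n=10: can move to 2, which is L ⇒ W
n=11: can move to 3, which is L ⇒ W
n=12: can move to 4, which is L ⇒ W
n=13: moves to 8(W), 5(W); every one is W ⇒ L
n=14: moves to 9(W), 6(W); every one is W ⇒ L
n=15: moves to 10(W), 7(W); every one is W ⇒ L
n=16: moves to 11(W), 8(W); every one is W ⇒ L
n=17: moves to 12(W), 9(W); every one is W ⇒ L
Every move from 17 reaches a W position, so the mover loses.

Sam wins.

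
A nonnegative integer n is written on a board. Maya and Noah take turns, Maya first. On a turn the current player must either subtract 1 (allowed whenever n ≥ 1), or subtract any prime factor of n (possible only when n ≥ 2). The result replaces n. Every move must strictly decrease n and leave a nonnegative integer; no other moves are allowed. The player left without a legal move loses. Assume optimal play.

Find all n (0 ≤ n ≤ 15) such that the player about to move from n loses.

0, 4, 8, 12

Compute win/loss labels from the base case upward. A position with no move is L. Any other position is W if it can reach an L in one move, else L.
n=0: no move → L
n=1: →0(L), so W
n=2: →0(L), so W
n=3: →0(L), so W
n=4: →2(W), 3(W) — all W, so L
n=5: →0(L), so W
n=6: →4(L), so W
n=7: →0(L), so W
n=8: →6(W), 7(W) — all W, so L
n=9: →8(L), so W
n=10: →8(L), so W
n=11: →0(L), so W
n=12: →9(W), 10(W), 11(W) — all W, so L
n=13: →0(L), so W
n=14: →12(L), so W
n=15: →12(L), so W
The losing starting values of n are exactly the entries labelled L in this table (4 of them).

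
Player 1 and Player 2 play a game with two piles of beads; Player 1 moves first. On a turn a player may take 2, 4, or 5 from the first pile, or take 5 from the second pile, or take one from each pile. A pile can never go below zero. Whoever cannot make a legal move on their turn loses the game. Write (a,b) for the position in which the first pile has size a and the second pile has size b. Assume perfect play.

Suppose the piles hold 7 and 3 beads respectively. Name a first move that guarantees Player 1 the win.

Classify positions by backward induction: terminal positions (no move available) are L. From any other position, the mover wins iff some move reaches an L.
No move ever increases a pile, so every position that can arise here has a ≤ 7 and b ≤ 3; it is enough to label the cells with 0 ≤ a ≤ 7 and 0 ≤ b ≤ 3.
Every move lowers a or b (never raises either), so fill the grid row by row in increasing a, and left to right within a row: each cell's successors are then already labelled.
      b=0  b=1  b=2  b=3
a=0:    L    L    L    L
a=1:    L    W    W    W
a=2:    W    W    W    W
a=3:    W    L    L    L
a=4:    W    W    W    W
a=5:    W    W    W    W
a=6:    W    L    L    L
a=7:    L    W    W    W
Cells with no legal move (terminal, hence L): (0,0), (0,1), (0,2), (0,3), (1,0).
The remaining L cells, each justified by listing all of its moves:
(3,1): →(1,1)(W), (2,0)(W) — all W, so L
(3,2): →(1,2)(W), (2,1)(W) — all W, so L
(3,3): →(1,3)(W), (2,2)(W) — all W, so L
(6,1): →(4,1)(W), (2,1)(W), (1,1)(W), (5,0)(W) — all W, so L
(6,2): →(4,2)(W), (2,2)(W), (1,2)(W), (5,1)(W) — all W, so L
(6,3): →(4,3)(W), (2,3)(W), (1,3)(W), (5,2)(W) — all W, so L
(7,0): →(5,0)(W), (3,0)(W), (2,0)(W) — all W, so L
Every other cell has at least one move into one of the L cells above, so it is W.
From (7,3), the L positions reachable in one move are: (3,3), (6,2). Any move reaching one of these is winning.

Move to (3,3).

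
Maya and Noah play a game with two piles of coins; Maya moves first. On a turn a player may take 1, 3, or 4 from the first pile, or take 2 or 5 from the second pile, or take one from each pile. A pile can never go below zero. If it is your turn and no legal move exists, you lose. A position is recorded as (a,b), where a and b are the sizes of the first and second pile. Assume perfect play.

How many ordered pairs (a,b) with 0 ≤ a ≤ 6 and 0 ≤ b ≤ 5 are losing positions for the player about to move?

11

Use the standard recursion: the mover loses at a terminal position; elsewhere, the mover wins exactly when some move hands the opponent an L position.
Every move lowers a or b (never raises either), so fill the grid row by row in increasing a, and left to right within a row: each cell's successors are then already labelled.
      b=0  b=1  b=2  b=3  b=4  b=5
a=0:    L    L    W    W    L    W
a=1:    W    W    W    L    W    W
a=2:    L    L    W    W    W    W
a=3:    W    W    W    L    W    W
a=4:    W    W    L    W    W    L
a=5:    W    W    W    W    L    W
a=6:    W    W    L    W    W    W
Cells with no legal move (terminal, hence L): (0,0), (0,1).
The remaining L cells, each justified by listing all of its moves:
(0,4): L (sole option (0,2)(W) is W)
(1,3): L (options (0,3)(W), (1,1)(W), (0,2)(W) are all W)
(2,0): L (sole option (1,0)(W) is W)
(2,1): L (options (1,1)(W), (1,0)(W) are all W)
(3,3): L (options (2,3)(W), (0,3)(W), (3,1)(W), (2,2)(W) are all W)
(4,2): L (options (3,2)(W), (1,2)(W), (0,2)(W), (4,0)(W), (3,1)(W) are all W)
(4,5): L (options (3,5)(W), (1,5)(W), (0,5)(W), (4,3)(W), (4,0)(W), (3,4)(W) are all W)
(5,4): L (options (4,4)(W), (2,4)(W), (1,4)(W), (5,2)(W), (4,3)(W) are all W)
(6,2): L (options (5,2)(W), (3,2)(W), (2,2)(W), (6,0)(W), (5,1)(W) are all W)
Every other cell has at least one move into one of the L cells above, so it is W.
L cells per row: a=0: 3, a=1: 1, a=2: 2, a=3: 1, a=4: 2, a=5: 1, a=6: 1; total 11.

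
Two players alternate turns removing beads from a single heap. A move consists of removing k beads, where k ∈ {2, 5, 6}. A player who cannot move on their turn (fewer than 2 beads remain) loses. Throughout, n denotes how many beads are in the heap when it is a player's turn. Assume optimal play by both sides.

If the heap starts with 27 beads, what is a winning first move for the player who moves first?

Remove 5, leaving 22.

Label each position W (a win for the player to move) or L (a loss). A position with no legal move is L; any other position is W exactly when some move reaches an L, and L when every move reaches a W.
n=0: no move → L
n=1: no move → L
n=2: W (go to 0, an L position)
n=3: W (go to 1, an L position)
n=4: L (sole option 2(W) is W)
n=5: W (go to 0, an L position)
n=6: W (go to 4, an L position)
n=7: W (go to 1, an L position)
n=8: L (options 6(W), 3(W), 2(W) are all W)
n=9: W (go to 4, an L position)
n=10: W (go to 8, an L position)
n=11: L (options 9(W), 6(W), 5(W) are all W)
n=12: L (options 10(W), 7(W), 6(W) are all W)
n=13: W (go to 11, an L position)
n=14: W (go to 12, an L position)
n=15: L (options 13(W), 10(W), 9(W) are all W)
n=16: W (go to 11, an L position)
n=17: W (go to 15, an L position)
n=18: W (go to 12, an L position)
n=19: L (options 17(W), 14(W), 13(W) are all W)
n=20: W (go to 15, an L position)
n=21: W (go to 19, an L position)
n=22: L (options 20(W), 17(W), 16(W) are all W)
n=23: L (options 21(W), 18(W), 17(W) are all W)
n=24: W (go to 22, an L position)
n=25: W (go to 23, an L position)
n=26: L (options 24(W), 21(W), 20(W) are all W)
n=27: W (go to 22, an L position)
From 27, the L positions reachable in one move are: 22.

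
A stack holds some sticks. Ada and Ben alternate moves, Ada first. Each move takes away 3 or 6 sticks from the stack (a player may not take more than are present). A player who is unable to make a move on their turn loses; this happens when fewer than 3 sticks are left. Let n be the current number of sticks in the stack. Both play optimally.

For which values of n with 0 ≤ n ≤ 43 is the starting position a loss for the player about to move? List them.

Positions with no move are L. A position that does have a move is losing for the player to move precisely when every available move leads to a winning position for the opponent. Fill in the labels:
n=0: no move → L
n=1: no move → L
n=2: no move → L
n=3: can move to 0, which is L ⇒ W
n=4: can move to 1, which is L ⇒ W
n=5: can move to 2, which is L ⇒ W
n=6: can move to 0, which is L ⇒ W
n=7: can move to 1, which is L ⇒ W
n=8: can move to 2, which is L ⇒ W
n=9: moves to 6(W), 3(W); every one is W ⇒ L
n=10: moves to 7(W), 4(W); every one is W ⇒ L
n=11: moves to 8(W), 5(W); every one is W ⇒ L
n=12: can move to 9, which is L ⇒ W
n=13: can move to 10, which is L ⇒ W
n=14: can move to 11, which is L ⇒ W
n=15: can move to 9, which is L ⇒ W
n=16: can move to 10, which is L ⇒ W
n=17: can move to 11, which is L ⇒ W
n=18: moves to 15(W), 12(W); every one is W ⇒ L
n=19: moves to 16(W), 13(W); every one is W ⇒ L
n=20: moves to 17(W), 14(W); every one is W ⇒ L
n=21: can move to 18, which is L ⇒ W
n=22: can move to 19, which is L ⇒ W
n=23: can move to 20, which is L ⇒ W
n=24: can move to 18, which is L ⇒ W
n=25: can move to 19, which is L ⇒ W
n=26: can move to 20, which is L ⇒ W
n=27: moves to 24(W), 21(W); every one is W ⇒ L
n=28: moves to 25(W), 22(W); every one is W ⇒ L
n=29: moves to 26(W), 23(W); every one is W ⇒ L
n=30: can move to 27, which is L ⇒ W
n=31: can move to 28, which is L ⇒ W
n=32: can move to 29, which is L ⇒ W
n=33: can move to 27, which is L ⇒ W
n=34: can move to 28, which is L ⇒ W
n=35: can move to 29, which is L ⇒ W
n=36: moves to 33(W), 30(W); every one is W ⇒ L
n=37: moves to 34(W), 31(W); every one is W ⇒ L
n=38: moves to 35(W), 32(W); every one is W ⇒ L
n=39: can move to 36, which is L ⇒ W
n=40: can move to 37, which is L ⇒ W
n=41: can move to 38, which is L ⇒ W
n=42: can move to 36, which is L ⇒ W
n=43: can move to 37, which is L ⇒ W
The losing starting values of n are exactly the entries labelled L in this table (15 of them).

0, 1, 2, 9, 10, 11, 18, 19, 20, 27, 28, 29, 36, 37, 38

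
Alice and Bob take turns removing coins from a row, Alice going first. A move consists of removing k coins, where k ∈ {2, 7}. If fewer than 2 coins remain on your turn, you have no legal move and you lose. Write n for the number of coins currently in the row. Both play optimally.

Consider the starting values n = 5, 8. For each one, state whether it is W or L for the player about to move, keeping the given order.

5: L, 8: W

Build the W/L table. Terminal = L. A non-terminal position is W if it has a move to some L; otherwise it is L.
n=0: no move → L
n=1: no move → L
n=2: W (go to 0, an L position)
n=3: W (go to 1, an L position)
n=4: L (sole option 2(W) is W)
n=5: L (sole option 3(W) is W)
n=6: W (go to 4, an L position)
n=7: W (go to 5, an L position)
n=8: W (go to 1, an L position)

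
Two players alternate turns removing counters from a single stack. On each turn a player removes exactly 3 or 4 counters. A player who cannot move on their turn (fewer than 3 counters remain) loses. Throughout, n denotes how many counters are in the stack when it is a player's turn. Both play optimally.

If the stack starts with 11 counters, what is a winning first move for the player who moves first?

Work bottom-up. With no move the player to move loses. Otherwise the position is W if at least one move leads to an L position for the opponent, and L if every move leads to a W.
n=0: no move → L
n=1: no move → L
n=2: no move → L
n=3: can move to 0, which is L ⇒ W
n=4: can move to 1, which is L ⇒ W
n=5: can move to 2, which is L ⇒ W
n=6: can move to 2, which is L ⇒ W
n=7: moves to 4(W), 3(W); every one is W ⇒ L
n=8: moves to 5(W), 4(W); every one is W ⇒ L
n=9: moves to 6(W), 5(W); every one is W ⇒ L
n=10: can move to 7, which is L ⇒ W
n=11: can move to 8, which is L ⇒ W
From 11, the L positions reachable in one move are: 8, 7. Any move reaching one of these is winning.

Remove 3, leaving 8.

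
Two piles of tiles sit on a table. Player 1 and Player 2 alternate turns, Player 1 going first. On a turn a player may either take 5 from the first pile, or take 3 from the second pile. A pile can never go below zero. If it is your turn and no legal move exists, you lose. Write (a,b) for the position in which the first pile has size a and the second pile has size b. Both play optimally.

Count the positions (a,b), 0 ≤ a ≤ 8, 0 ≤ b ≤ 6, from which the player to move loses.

Classify positions by backward induction: terminal positions (no move available) are L. From any other position, the mover wins iff some move reaches an L.
Every move lowers a or b (never raises either), so fill the grid row by row in increasing a, and left to right within a row: each cell's successors are then already labelled.
      b=0  b=1  b=2  b=3  b=4  b=5  b=6
a=0:    L    L    L    W    W    W    L
a=1:    L    L    L    W    W    W    L
a=2:    L    L    L    W    W    W    L
a=3:    L    L    L    W    W    W    L
a=4:    L    L    L    W    W    W    L
a=5:    W    W    W    L    L    L    W
a=6:    W    W    W    L    L    L    W
a=7:    W    W    W    L    L    L    W
a=8:    W    W    W    L    L    L    W
Cells with no legal move (terminal, hence L): (0,0), (0,1), (0,2), (1,0), (1,1), (1,2), (2,0), (2,1), (2,2), (3,0), (3,1), (3,2), (4,0), (4,1), (4,2).
The remaining L cells, each justified by listing all of its moves:
(0,6): L (sole option (0,3)(W) is W)
(1,6): L (sole option (1,3)(W) is W)
(2,6): L (sole option (2,3)(W) is W)
(3,6): L (sole option (3,3)(W) is W)
(4,6): L (sole option (4,3)(W) is W)
(5,3): L (options (0,3)(W), (5,0)(W) are all W)
(5,4): L (options (0,4)(W), (5,1)(W) are all W)
(5,5): L (options (0,5)(W), (5,2)(W) are all W)
(6,3): L (options (1,3)(W), (6,0)(W) are all W)
(6,4): L (options (1,4)(W), (6,1)(W) are all W)
(6,5): L (options (1,5)(W), (6,2)(W) are all W)
(7,3): L (options (2,3)(W), (7,0)(W) are all W)
(7,4): L (options (2,4)(W), (7,1)(W) are all W)
(7,5): L (options (2,5)(W), (7,2)(W) are all W)
(8,3): L (options (3,3)(W), (8,0)(W) are all W)
(8,4): L (options (3,4)(W), (8,1)(W) are all W)
(8,5): L (options (3,5)(W), (8,2)(W) are all W)
Every other cell has at least one move into one of the L cells above, so it is W.
L cells per row: a=0: 4, a=1: 4, a=2: 4, a=3: 4, a=4: 4, a=5: 3, a=6: 3, a=7: 3, a=8: 3; total 32.

32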